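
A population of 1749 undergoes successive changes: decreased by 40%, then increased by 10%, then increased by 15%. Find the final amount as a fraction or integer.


Start: 1749
Step 1: decrease by 40% => multiply by 60/100
  1749 * 60/100 = 5247/5
Step 2: increase by 10% => multiply by 110/100
  5247/5 * 110/100 = 57717/50
Step 3: increase by 15% => multiply by 115/100
  57717/50 * 115/100 = 1327491/1000
Final value = 1327491/1000

1327491/1000


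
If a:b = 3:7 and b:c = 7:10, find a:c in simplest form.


Given a:b = 3:7 and b:c = 7:10
Make b consistent. Multiply first ratio by 7: a:b = 21:49
Multiply second ratio by 7: b:c = 49:70
Now b = 49 in both, so a:b:c = 21:49:70
Therefore a:c = 21:70
Simplify by GCD: a:c = 3:10

3:10


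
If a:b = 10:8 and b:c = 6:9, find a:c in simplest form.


Given a:b = 10:8 and b:c = 6:9
Make b consistent. Multiply first ratio by 6: a:b = 60:48
Multiply second ratio by 8: b:c = 48:72
Now b = 48 in both, so a:b:c = 60:48:72
Therefore a:c = 60:72
Simplify by GCD: a:c = 5:6

5:6


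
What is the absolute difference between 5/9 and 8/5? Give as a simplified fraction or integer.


Simplify: 5/9 = 5/9 and 8/5 = 8/5
Find common denominator: LCD = 45
Convert: 25/45 and 72/45
Difference = |25 - 72|/45 = 47/45
Simplified = 47/45

47/45


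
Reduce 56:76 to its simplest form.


Find GCD(56, 76)
GCD = 4
Divide both by 4: 56/4 = 14, 76/4 = 19
Simplified ratio = 14:19

14:19


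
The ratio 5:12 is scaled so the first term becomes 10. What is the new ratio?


Original ratio: 5:12
First term target: 10
Scale factor = 10 / 5 = 2
Multiply second term: 12 * 2 = 24
Equivalent ratio = 10:24

10:24


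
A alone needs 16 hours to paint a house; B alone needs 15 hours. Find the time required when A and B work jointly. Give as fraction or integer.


Rate of A = 1/16 job per hour
Rate of B = 1/15 job per hour
Combined rate = 1/16 + 1/15
Find common denominator: (15 + 16)/(16*15) = 31/240
Combined rate = 31/240 job per hour
Time together = 1 / (31/240) = 240/31 hours

240/31


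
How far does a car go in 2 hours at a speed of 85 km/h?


Using distance = speed * time
Speed = 85 km/h
Time = 2 hours
Distance = 85 * 2
= 170 km

170


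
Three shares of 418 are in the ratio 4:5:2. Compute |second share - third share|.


Total parts = 4 + 5 + 2 = 11
Value per part = 418 / 11 = 38
Shares: 4*38=152, 5*38=190, 2*38=76
Second share = 190, third share = 76
Difference = |190 - 76| = 114

114


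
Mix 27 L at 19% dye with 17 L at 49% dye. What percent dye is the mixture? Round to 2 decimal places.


Solute in mixture 1 = 19% of 27 L = 27*19/100 = 513/100 L
Solute in mixture 2 = 49% of 17 L = 17*49/100 = 833/100 L
Total solute = 513/100 + 833/100 = 673/50 L
Total volume = 27 + 17 = 44 L
Final concentration = 673/50/44 * 100 = 30.59%

30.59


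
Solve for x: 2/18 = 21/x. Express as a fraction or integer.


Setting up: 2/18 = 21/x
Cross multiply: 2 * x = 18 * 21
2x = 378
x = 378/2
x = 189

189


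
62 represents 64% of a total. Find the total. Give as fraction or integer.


Given: 62 is 64% of the whole
Set up: 62 = 64/100 * whole
whole = 62 * 100 / 64
whole = 6200 / 64
whole = 775/8

775/8


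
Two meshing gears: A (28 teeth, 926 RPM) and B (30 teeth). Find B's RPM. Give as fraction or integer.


Gear ratio: teeth_A * RPM_A = teeth_B * RPM_B
28 * 926 = 30 * RPM_B
25928 = 30 * RPM_B
RPM_B = 25928 / 30
RPM_B = 12964/15

12964/15


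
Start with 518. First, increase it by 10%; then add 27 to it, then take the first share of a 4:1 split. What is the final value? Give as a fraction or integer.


Start with 518.
Step 1: Increase by 10%: 518 * 110/100 = 2849/5
Step 2: Add 27: 2849/5+27=2984/5; split 4:1 first = 2984/5*4/5 = 11936/25
Final result = 11936/25

11936/25


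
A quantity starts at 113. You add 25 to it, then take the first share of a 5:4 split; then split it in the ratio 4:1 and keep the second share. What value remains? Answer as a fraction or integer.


Start with 113.
Step 1: Add 25: 113+25=138; split 5:4 first = 138*5/9 = 230/3
Step 2: Split 4:1, second share = 230/3 * 1/5 = 46/3
Final result = 46/3

46/3


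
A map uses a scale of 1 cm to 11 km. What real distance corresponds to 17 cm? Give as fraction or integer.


Map scale: 1 cm = 11 km
Measured distance on map = 17 cm
Set up proportion: 17 * 11 / 1
= 187 / 1
= 187 km

187


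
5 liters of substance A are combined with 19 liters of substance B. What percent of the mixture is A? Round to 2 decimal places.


Volume of A = 5 L
Volume of B = 19 L
Total volume = 5 + 19 = 24 L
Percentage of A = (5/24) * 100
= 20.83%

20.83


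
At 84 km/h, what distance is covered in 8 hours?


Using distance = speed * time
Speed = 84 km/h
Time = 8 hours
Distance = 84 * 8
= 672 km

672


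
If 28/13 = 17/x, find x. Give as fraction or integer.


Setting up: 28/13 = 17/x
Cross multiply: 28 * x = 13 * 17
28x = 221
x = 221/28
x = 221/28

221/28


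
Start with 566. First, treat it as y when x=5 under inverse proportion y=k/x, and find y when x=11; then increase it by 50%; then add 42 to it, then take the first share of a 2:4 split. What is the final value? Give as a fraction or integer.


Start with 566.
Step 1: Inverse prop: k = (566)*5; new y = k/11 = 566*5/11 = 2830/11
Step 2: Increase by 50%: 2830/11 * 150/100 = 4245/11
Step 3: Add 42: 4245/11+42=4707/11; split 2:4 first = 4707/11*2/6 = 1569/11
Final result = 1569/11

1569/11


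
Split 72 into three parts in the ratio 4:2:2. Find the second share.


Ratio = 4:2:2
Total parts = 4 + 2 + 2 = 8
Value per part = 72 / 8 = 9
First share = 4 * 9 = 36
Middle share = 2 * 9 = 18
Third share = 2 * 9 = 18

18


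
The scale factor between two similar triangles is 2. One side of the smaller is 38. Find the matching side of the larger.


Similar triangles have proportional sides
Scale factor = 2
Smaller side = 38
Corresponding larger side = 38 * 2
= 76

76


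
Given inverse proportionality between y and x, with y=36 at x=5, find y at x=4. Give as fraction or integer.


Inverse proportion: y = k/x
Find k: k = 5 * 36 = 180
Compute y at x=4: y = 180/4
y = 45

45


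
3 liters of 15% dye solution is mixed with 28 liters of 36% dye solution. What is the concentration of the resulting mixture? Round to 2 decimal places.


Solute in mixture 1 = 15% of 3 L = 3*15/100 = 9/20 L
Solute in mixture 2 = 36% of 28 L = 28*36/100 = 252/25 L
Total solute = 9/20 + 252/25 = 1053/100 L
Total volume = 3 + 28 = 31 L
Final concentration = 1053/100/31 * 100 = 33.97%

33.97


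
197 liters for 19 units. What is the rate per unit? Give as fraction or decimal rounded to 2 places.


Total liters = 197
Number of units = 19
Unit rate = 197 / 19
= 10.37 liters per unit

10.37


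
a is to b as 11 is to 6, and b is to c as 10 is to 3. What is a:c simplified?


Given a:b = 11:6 and b:c = 10:3
Make b consistent. Multiply first ratio by 10: a:b = 110:60
Multiply second ratio by 6: b:c = 60:18
Now b = 60 in both, so a:b:c = 110:60:18
Therefore a:c = 110:18
Simplify by GCD: a:c = 55:9

55:9


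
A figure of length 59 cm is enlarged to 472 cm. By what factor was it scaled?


Original length = 59 cm
Scaled length = 472 cm
Scale factor = 472 / 59
= 8

8


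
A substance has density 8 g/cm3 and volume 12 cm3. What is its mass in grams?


Using mass = density * volume
Density = 8 g/cm3
Volume = 12 cm3
Mass = 8 * 12
= 96 g

96


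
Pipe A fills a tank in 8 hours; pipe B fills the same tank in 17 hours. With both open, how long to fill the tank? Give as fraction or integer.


Rate of A = 1/8 job per hour
Rate of B = 1/17 job per hour
Combined rate = 1/8 + 1/17
Find common denominator: (17 + 8)/(8*17) = 25/136
Combined rate = 25/136 job per hour
Time together = 1 / (25/136) = 136/25 hours

136/25


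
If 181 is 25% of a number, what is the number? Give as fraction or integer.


Given: 181 is 25% of the whole
Set up: 181 = 25/100 * whole
whole = 181 * 100 / 25
whole = 18100 / 25
whole = 724

724


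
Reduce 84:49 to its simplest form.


Find GCD(84, 49)
GCD = 7
Divide both by 7: 84/7 = 12, 49/7 = 7
Simplified ratio = 12:7

12:7


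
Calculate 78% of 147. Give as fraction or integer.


Compute 78% of 147
Convert percentage: 78% = 78/100
Multiply: 147 * 78/100
= 11466/100
= 5733/50

5733/50


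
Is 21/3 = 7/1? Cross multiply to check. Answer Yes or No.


Cross multiply to check 21/3 = 7/1
Left cross product: 21 * 1 = 21
Right cross product: 3 * 7 = 21
21 = 21
Equal, so proportions match => Yes

Yes


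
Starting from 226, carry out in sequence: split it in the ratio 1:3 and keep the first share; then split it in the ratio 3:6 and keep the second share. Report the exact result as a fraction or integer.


Start with 226.
Step 1: Split 1:3, first share = 226 * 1/4 = 113/2
Step 2: Split 3:6, second share = 113/2 * 6/9 = 113/3
Final result = 113/3

113/3


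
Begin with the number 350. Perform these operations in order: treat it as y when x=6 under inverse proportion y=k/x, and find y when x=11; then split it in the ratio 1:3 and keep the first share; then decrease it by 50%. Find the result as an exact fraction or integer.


Start with 350.
Step 1: Inverse prop: k = (350)*6; new y = k/11 = 350*6/11 = 2100/11
Step 2: Split 1:3, first share = 2100/11 * 1/4 = 525/11
Step 3: Decrease by 50%: 525/11 * 50/100 = 525/22
Final result = 525/22

525/22


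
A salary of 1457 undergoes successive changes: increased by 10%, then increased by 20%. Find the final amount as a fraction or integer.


Start: 1457
Step 1: increase by 10% => multiply by 110/100
  1457 * 110/100 = 16027/10
Step 2: increase by 20% => multiply by 120/100
  16027/10 * 120/100 = 48081/25
Final value = 48081/25

48081/25


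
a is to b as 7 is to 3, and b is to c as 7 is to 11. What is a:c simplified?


Given a:b = 7:3 and b:c = 7:11
Make b consistent. Multiply first ratio by 7: a:b = 49:21
Multiply second ratio by 3: b:c = 21:33
Now b = 21 in both, so a:b:c = 49:21:33
Therefore a:c = 49:33
Simplify by GCD: a:c = 49:33

49:33


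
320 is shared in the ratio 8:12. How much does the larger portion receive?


Total parts = 8 + 12 = 20
Value per part = 320 / 20 = 16
First share = 8 * 16 = 128
Second share = 12 * 16 = 192
Larger share = 192

192


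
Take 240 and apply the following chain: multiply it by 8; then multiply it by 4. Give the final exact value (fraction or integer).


Start with 240.
Step 1: Multiply by 8: 240 * 8 = 1920
Step 2: Multiply by 4: 1920 * 4 = 7680
Final result = 7680

7680


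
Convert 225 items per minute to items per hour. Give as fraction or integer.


Converting from per minute to per hour
Rate = 225 items per minute
Multiply by 60: 225 * 60
= 13500 items per hour

13500


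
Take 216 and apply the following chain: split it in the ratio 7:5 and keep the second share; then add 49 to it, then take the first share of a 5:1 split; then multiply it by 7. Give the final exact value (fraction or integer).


Start with 216.
Step 1: Split 7:5, second share = 216 * 5/12 = 90
Step 2: Add 49: 90+49=139; split 5:1 first = 139*5/6 = 695/6
Step 3: Multiply by 7: 695/6 * 7 = 4865/6
Final result = 4865/6

4865/6


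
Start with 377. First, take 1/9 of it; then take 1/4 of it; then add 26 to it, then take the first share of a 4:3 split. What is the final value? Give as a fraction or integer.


Start with 377.
Step 1: Take 1/9: 377 * 1/9 = 377/9
Step 2: Take 1/4: 377/9 * 1/4 = 377/36
Step 3: Add 26: 377/36+26=1313/36; split 4:3 first = 1313/36*4/7 = 1313/63
Final result = 1313/63

1313/63


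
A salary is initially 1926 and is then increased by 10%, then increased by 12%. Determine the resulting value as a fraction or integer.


Start: 1926
Step 1: increase by 10% => multiply by 110/100
  1926 * 110/100 = 10593/5
Step 2: increase by 12% => multiply by 112/100
  10593/5 * 112/100 = 296604/125
Final value = 296604/125

296604/125


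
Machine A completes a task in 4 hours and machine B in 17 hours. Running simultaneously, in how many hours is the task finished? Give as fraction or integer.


Rate of A = 1/4 job per hour
Rate of B = 1/17 job per hour
Combined rate = 1/4 + 1/17
Find common denominator: (17 + 4)/(4*17) = 21/68
Combined rate = 21/68 job per hour
Time together = 1 / (21/68) = 68/21 hours

68/21


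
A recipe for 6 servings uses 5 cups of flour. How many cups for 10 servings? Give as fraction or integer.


Original: 5 cups for 6 servings
Target servings = 10
Scaling factor = 10/6
New amount = 5 * 10/6
= 50/6
= 25/3 cups

25/3


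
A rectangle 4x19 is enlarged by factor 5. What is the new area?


Original dimensions: 4 x 19
Enlargement factor = 5
New width = 4 * 5 = 20
New height = 19 * 5 = 95
New area = 20 * 95 = 1900

1900


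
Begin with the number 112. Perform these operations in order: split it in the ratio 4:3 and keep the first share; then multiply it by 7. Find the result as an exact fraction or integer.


Start with 112.
Step 1: Split 4:3, first share = 112 * 4/7 = 64
Step 2: Multiply by 7: 64 * 7 = 448
Final result = 448

448


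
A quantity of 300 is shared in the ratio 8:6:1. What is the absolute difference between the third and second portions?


Total parts = 8 + 6 + 1 = 15
Value per part = 300 / 15 = 20
Shares: 8*20=160, 6*20=120, 1*20=20
Third share = 20, second share = 120
Difference = |20 - 120| = 100

100


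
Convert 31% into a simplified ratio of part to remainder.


Part = 31%, Remainder = 69%
Ratio = 31:69
GCD(31, 69) = 1
Simplify: 31:69 = 31:69

31:69


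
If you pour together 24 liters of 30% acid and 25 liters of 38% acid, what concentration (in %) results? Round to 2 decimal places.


Solute in mixture 1 = 30% of 24 L = 24*30/100 = 36/5 L
Solute in mixture 2 = 38% of 25 L = 25*38/100 = 19/2 L
Total solute = 36/5 + 19/2 = 167/10 L
Total volume = 24 + 25 = 49 L
Final concentration = 167/10/49 * 100 = 34.08%

34.08


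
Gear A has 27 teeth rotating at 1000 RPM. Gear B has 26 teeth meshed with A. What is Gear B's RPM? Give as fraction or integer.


Gear ratio: teeth_A * RPM_A = teeth_B * RPM_B
27 * 1000 = 26 * RPM_B
27000 = 26 * RPM_B
RPM_B = 27000 / 26
RPM_B = 13500/13

13500/13


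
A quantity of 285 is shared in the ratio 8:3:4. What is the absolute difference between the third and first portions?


Total parts = 8 + 3 + 4 = 15
Value per part = 285 / 15 = 19
Shares: 8*19=152, 3*19=57, 4*19=76
Third share = 76, first share = 152
Difference = |76 - 152| = 76

76


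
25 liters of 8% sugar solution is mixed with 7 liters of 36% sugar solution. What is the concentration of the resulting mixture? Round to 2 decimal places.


Solute in mixture 1 = 8% of 25 L = 25*8/100 = 2 L
Solute in mixture 2 = 36% of 7 L = 7*36/100 = 63/25 L
Total solute = 2 + 63/25 = 113/25 L
Total volume = 25 + 7 = 32 L
Final concentration = 113/25/32 * 100 = 14.13%

14.13


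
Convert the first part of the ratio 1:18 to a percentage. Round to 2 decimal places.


Total parts = 1 + 18 = 19
First part fraction = 1/19
Percentage = (1/19) * 100
= 0.052632 * 100
= 5.26%

5.26


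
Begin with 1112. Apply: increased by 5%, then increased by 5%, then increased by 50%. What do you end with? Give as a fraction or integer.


Start: 1112
Step 1: increase by 5% => multiply by 105/100
  1112 * 105/100 = 5838/5
Step 2: increase by 5% => multiply by 105/100
  5838/5 * 105/100 = 61299/50
Step 3: increase by 50% => multiply by 150/100
  61299/50 * 150/100 = 183897/100
Final value = 183897/100

183897/100


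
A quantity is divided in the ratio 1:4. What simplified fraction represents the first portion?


Total parts = 1 + 4 = 5
First part fraction = 1/5
Simplify: 1/5 = 1/5

1/5


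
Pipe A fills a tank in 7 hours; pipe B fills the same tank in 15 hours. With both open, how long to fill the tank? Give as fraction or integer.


Rate of A = 1/7 job per hour
Rate of B = 1/15 job per hour
Combined rate = 1/7 + 1/15
Find common denominator: (15 + 7)/(7*15) = 22/105
Combined rate = 22/105 job per hour
Time together = 1 / (22/105) = 105/22 hours

105/22


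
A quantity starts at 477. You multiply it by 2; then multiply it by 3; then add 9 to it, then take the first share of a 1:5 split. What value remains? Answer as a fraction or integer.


Start with 477.
Step 1: Multiply by 2: 477 * 2 = 954
Step 2: Multiply by 3: 954 * 3 = 2862
Step 3: Add 9: 2862+9=2871; split 1:5 first = 2871*1/6 = 957/2
Final result = 957/2

957/2


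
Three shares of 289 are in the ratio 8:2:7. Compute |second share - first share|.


Total parts = 8 + 2 + 7 = 17
Value per part = 289 / 17 = 17
Shares: 8*17=136, 2*17=34, 7*17=119
Second share = 34, first share = 136
Difference = |34 - 136| = 102

102


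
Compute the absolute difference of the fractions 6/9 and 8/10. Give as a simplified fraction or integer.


Simplify: 6/9 = 2/3 and 8/10 = 4/5
Find common denominator: LCD = 15
Convert: 10/15 and 12/15
Difference = |10 - 12|/15 = 2/15
Simplified = 2/15

2/15


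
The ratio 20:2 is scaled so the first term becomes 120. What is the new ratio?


Original ratio: 20:2
First term target: 120
Scale factor = 120 / 20 = 6
Multiply second term: 2 * 6 = 12
Equivalent ratio = 120:12

120:12


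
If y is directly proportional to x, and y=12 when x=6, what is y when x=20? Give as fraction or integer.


Direct proportion: y = kx
Find k: k = 12/6 = 2
Compute y at x=20: y = 2 * 20
y = 40

40


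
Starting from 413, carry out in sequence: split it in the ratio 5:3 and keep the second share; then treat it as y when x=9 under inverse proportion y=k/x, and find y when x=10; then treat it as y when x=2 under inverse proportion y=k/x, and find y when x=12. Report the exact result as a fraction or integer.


Start with 413.
Step 1: Split 5:3, second share = 413 * 3/8 = 1239/8
Step 2: Inverse prop: k = (1239/8)*9; new y = k/10 = 1239/8*9/10 = 11151/80
Step 3: Inverse prop: k = (11151/80)*2; new y = k/12 = 11151/80*2/12 = 3717/160
Final result = 3717/160

3717/160


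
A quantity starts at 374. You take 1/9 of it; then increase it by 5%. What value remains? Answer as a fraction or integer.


Start with 374.
Step 1: Take 1/9: 374 * 1/9 = 374/9
Step 2: Increase by 5%: 374/9 * 105/100 = 1309/30
Final result = 1309/30

1309/30


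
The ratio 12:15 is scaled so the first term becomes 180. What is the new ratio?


Original ratio: 12:15
First term target: 180
Scale factor = 180 / 12 = 15
Multiply second term: 15 * 15 = 225
Equivalent ratio = 180:225

180:225


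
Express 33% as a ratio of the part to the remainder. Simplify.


Part = 33%, Remainder = 67%
Ratio = 33:67
GCD(33, 67) = 1
Simplify: 33:67 = 33:67

33:67


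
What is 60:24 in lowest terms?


Find GCD(60, 24)
GCD = 12
Divide both by 12: 60/12 = 5, 24/12 = 2
Simplified ratio = 5:2

5:2


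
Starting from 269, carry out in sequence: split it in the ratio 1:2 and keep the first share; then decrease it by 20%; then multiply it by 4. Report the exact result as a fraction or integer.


Start with 269.
Step 1: Split 1:2, first share = 269 * 1/3 = 269/3
Step 2: Decrease by 20%: 269/3 * 80/100 = 1076/15
Step 3: Multiply by 4: 1076/15 * 4 = 4304/15
Final result = 4304/15

4304/15


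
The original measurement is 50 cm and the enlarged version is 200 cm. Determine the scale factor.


Original length = 50 cm
Scaled length = 200 cm
Scale factor = 200 / 50
= 4

4


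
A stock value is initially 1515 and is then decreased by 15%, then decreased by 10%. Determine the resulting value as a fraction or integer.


Start: 1515
Step 1: decrease by 15% => multiply by 85/100
  1515 * 85/100 = 5151/4
Step 2: decrease by 10% => multiply by 90/100
  5151/4 * 90/100 = 46359/40
Final value = 46359/40

46359/40


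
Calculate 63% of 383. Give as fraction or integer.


Compute 63% of 383
Convert percentage: 63% = 63/100
Multiply: 383 * 63/100
= 24129/100
= 24129/100

24129/100


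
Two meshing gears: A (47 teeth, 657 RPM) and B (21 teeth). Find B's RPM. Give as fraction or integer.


Gear ratio: teeth_A * RPM_A = teeth_B * RPM_B
47 * 657 = 21 * RPM_B
30879 = 21 * RPM_B
RPM_B = 30879 / 21
RPM_B = 10293/7

10293/7


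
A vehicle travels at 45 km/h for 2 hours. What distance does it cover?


Using distance = speed * time
Speed = 45 km/h
Time = 2 hours
Distance = 45 * 2
= 90 km

90


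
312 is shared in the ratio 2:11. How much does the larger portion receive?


Total parts = 2 + 11 = 13
Value per part = 312 / 13 = 24
First share = 2 * 24 = 48
Second share = 11 * 24 = 264
Larger share = 264

264


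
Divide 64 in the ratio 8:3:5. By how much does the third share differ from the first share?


Total parts = 8 + 3 + 5 = 16
Value per part = 64 / 16 = 4
Shares: 8*4=32, 3*4=12, 5*4=20
Third share = 20, first share = 32
Difference = |20 - 32| = 12

12


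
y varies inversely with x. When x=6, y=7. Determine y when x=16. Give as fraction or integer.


Inverse proportion: y = k/x
Find k: k = 6 * 7 = 42
Compute y at x=16: y = 42/16
y = 21/8

21/8


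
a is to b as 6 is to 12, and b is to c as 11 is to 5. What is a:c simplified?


Given a:b = 6:12 and b:c = 11:5
Make b consistent. Multiply first ratio by 11: a:b = 66:132
Multiply second ratio by 12: b:c = 132:60
Now b = 132 in both, so a:b:c = 66:132:60
Therefore a:c = 66:60
Simplify by GCD: a:c = 11:10

11:10


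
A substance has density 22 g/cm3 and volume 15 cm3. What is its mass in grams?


Using mass = density * volume
Density = 22 g/cm3
Volume = 15 cm3
Mass = 22 * 15
= 330 g

330


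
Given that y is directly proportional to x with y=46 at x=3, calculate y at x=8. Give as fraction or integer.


Direct proportion: y = kx
Find k: k = 46/3 = 46/3
Compute y at x=8: y = 46/3 * 8
y = 368/3

368/3


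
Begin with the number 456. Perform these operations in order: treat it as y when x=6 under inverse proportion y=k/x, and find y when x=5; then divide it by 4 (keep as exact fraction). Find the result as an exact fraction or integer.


Start with 456.
Step 1: Inverse prop: k = (456)*6; new y = k/5 = 456*6/5 = 2736/5
Step 2: Divide by 4: 2736/5 / 4 = 684/5
Final result = 684/5

684/5


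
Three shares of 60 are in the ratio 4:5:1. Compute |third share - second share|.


Total parts = 4 + 5 + 1 = 10
Value per part = 60 / 10 = 6
Shares: 4*6=24, 5*6=30, 1*6=6
Third share = 6, second share = 30
Difference = |6 - 30| = 24

24


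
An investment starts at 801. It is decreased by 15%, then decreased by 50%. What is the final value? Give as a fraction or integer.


Start: 801
Step 1: decrease by 15% => multiply by 85/100
  801 * 85/100 = 13617/20
Step 2: decrease by 50% => multiply by 50/100
  13617/20 * 50/100 = 13617/40
Final value = 13617/40

13617/40


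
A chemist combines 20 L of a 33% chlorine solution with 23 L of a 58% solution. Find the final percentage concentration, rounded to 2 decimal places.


Solute in mixture 1 = 33% of 20 L = 20*33/100 = 33/5 L
Solute in mixture 2 = 58% of 23 L = 23*58/100 = 667/50 L
Total solute = 33/5 + 667/50 = 997/50 L
Total volume = 20 + 23 = 43 L
Final concentration = 997/50/43 * 100 = 46.37%

46.37


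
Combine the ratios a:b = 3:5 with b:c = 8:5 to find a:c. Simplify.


Given a:b = 3:5 and b:c = 8:5
Make b consistent. Multiply first ratio by 8: a:b = 24:40
Multiply second ratio by 5: b:c = 40:25
Now b = 40 in both, so a:b:c = 24:40:25
Therefore a:c = 24:25
Simplify by GCD: a:c = 24:25

24:25


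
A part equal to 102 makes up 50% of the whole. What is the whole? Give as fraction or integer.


Given: 102 is 50% of the whole
Set up: 102 = 50/100 * whole
whole = 102 * 100 / 50
whole = 10200 / 50
whole = 204

204


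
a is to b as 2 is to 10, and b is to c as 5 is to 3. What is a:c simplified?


Given a:b = 2:10 and b:c = 5:3
Make b consistent. Multiply first ratio by 5: a:b = 10:50
Multiply second ratio by 10: b:c = 50:30
Now b = 50 in both, so a:b:c = 10:50:30
Therefore a:c = 10:30
Simplify by GCD: a:c = 1:3

1:3


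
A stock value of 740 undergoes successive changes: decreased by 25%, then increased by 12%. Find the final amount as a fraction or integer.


Start: 740
Step 1: decrease by 25% => multiply by 75/100
  740 * 75/100 = 555
Step 2: increase by 12% => multiply by 112/100
  555 * 112/100 = 3108/5
Final value = 3108/5

3108/5


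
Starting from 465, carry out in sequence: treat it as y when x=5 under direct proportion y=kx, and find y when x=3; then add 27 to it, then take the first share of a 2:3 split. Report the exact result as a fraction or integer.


Start with 465.
Step 1: Direct prop: k = (465)/5; new y = k*3 = 465*3/5 = 279
Step 2: Add 27: 279+27=306; split 2:3 first = 306*2/5 = 612/5
Final result = 612/5

612/5


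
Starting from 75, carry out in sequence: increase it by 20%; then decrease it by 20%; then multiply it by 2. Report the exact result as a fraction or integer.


Start with 75.
Step 1: Increase by 20%: 75 * 120/100 = 90
Step 2: Decrease by 20%: 90 * 80/100 = 72
Step 3: Multiply by 2: 72 * 2 = 144
Final result = 144

144


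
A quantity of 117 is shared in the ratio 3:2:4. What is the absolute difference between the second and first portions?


Total parts = 3 + 2 + 4 = 9
Value per part = 117 / 9 = 13
Shares: 3*13=39, 2*13=26, 4*13=52
Second share = 26, first share = 39
Difference = |26 - 39| = 13

13


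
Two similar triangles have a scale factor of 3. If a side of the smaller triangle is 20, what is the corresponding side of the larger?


Similar triangles have proportional sides
Scale factor = 3
Smaller side = 20
Corresponding larger side = 20 * 3
= 60

60


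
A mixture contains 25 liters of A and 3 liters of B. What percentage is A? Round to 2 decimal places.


Volume of A = 25 L
Volume of B = 3 L
Total volume = 25 + 3 = 28 L
Percentage of A = (25/28) * 100
= 89.29%

89.29


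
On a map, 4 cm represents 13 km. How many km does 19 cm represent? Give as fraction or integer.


Map scale: 4 cm = 13 km
Measured distance on map = 19 cm
Set up proportion: 19 * 13 / 4
= 247 / 4
= 247/4 km

247/4


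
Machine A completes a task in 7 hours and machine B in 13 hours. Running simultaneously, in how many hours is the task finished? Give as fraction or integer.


Rate of A = 1/7 job per hour
Rate of B = 1/13 job per hour
Combined rate = 1/7 + 1/13
Find common denominator: (13 + 7)/(7*13) = 20/91
Combined rate = 20/91 job per hour
Time together = 1 / (20/91) = 91/20 hours

91/20


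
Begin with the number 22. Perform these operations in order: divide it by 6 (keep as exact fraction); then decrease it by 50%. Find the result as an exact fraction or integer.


Start with 22.
Step 1: Divide by 6: 22 / 6 = 11/3
Step 2: Decrease by 50%: 11/3 * 50/100 = 11/6
Final result = 11/6

11/6


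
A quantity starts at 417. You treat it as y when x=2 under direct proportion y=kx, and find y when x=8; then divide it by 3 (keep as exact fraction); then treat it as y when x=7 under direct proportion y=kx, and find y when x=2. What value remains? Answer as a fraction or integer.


Start with 417.
Step 1: Direct prop: k = (417)/2; new y = k*8 = 417*8/2 = 1668
Step 2: Divide by 3: 1668 / 3 = 556
Step 3: Direct prop: k = (556)/7; new y = k*2 = 556*2/7 = 1112/7
Final result = 1112/7

1112/7


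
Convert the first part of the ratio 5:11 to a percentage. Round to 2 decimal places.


Total parts = 5 + 11 = 16
First part fraction = 5/16
Percentage = (5/16) * 100
= 0.3125 * 100
= 31.25%

31.25


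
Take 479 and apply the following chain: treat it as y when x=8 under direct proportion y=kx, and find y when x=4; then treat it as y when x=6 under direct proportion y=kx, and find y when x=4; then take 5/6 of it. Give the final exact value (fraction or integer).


Start with 479.
Step 1: Direct prop: k = (479)/8; new y = k*4 = 479*4/8 = 479/2
Step 2: Direct prop: k = (479/2)/6; new y = k*4 = 479/2*4/6 = 479/3
Step 3: Take 5/6: 479/3 * 5/6 = 2395/18
Final result = 2395/18

2395/18


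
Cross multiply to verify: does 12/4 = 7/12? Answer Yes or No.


Cross multiply to check 12/4 = 7/12
Left cross product: 12 * 12 = 144
Right cross product: 4 * 7 = 28
144 != 28
Not equal, so proportions differ => No

No


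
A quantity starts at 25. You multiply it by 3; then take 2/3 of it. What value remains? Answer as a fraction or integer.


Start with 25.
Step 1: Multiply by 3: 25 * 3 = 75
Step 2: Take 2/3: 75 * 2/3 = 50
Final result = 50

50


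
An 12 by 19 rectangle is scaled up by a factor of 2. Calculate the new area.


Original dimensions: 12 x 19
Enlargement factor = 2
New width = 12 * 2 = 24
New height = 19 * 2 = 38
New area = 24 * 38 = 912

912


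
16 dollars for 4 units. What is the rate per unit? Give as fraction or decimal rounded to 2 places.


Total dollars = 16
Number of units = 4
Unit rate = 16 / 4
= 4 dollars per unit

4


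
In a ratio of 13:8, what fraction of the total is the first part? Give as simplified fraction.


Total parts = 13 + 8 = 21
First part fraction = 13/21
Simplify: 13/21 = 13/21

13/21


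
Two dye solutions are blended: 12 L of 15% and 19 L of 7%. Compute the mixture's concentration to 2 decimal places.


Solute in mixture 1 = 15% of 12 L = 12*15/100 = 9/5 L
Solute in mixture 2 = 7% of 19 L = 19*7/100 = 133/100 L
Total solute = 9/5 + 133/100 = 313/100 L
Total volume = 12 + 19 = 31 L
Final concentration = 313/100/31 * 100 = 10.10%

10.10


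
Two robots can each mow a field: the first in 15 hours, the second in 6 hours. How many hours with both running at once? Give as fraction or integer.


Rate of A = 1/15 job per hour
Rate of B = 1/6 job per hour
Combined rate = 1/15 + 1/6
Find common denominator: (6 + 15)/(15*6) = 21/90
Combined rate = 7/30 job per hour
Time together = 1 / (7/30) = 30/7 hours

30/7


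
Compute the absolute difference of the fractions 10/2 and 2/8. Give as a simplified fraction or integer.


Simplify: 10/2 = 5 and 2/8 = 1/4
Find common denominator: LCD = 4
Convert: 20/4 and 1/4
Difference = |20 - 1|/4 = 19/4
Simplified = 19/4

19/4


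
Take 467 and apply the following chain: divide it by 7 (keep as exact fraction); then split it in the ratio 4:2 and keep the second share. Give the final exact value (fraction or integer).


Start with 467.
Step 1: Divide by 7: 467 / 7 = 467/7
Step 2: Split 4:2, second share = 467/7 * 2/6 = 467/21
Final result = 467/21

467/21


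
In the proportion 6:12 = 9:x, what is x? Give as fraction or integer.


Setting up: 6/12 = 9/x
Cross multiply: 6 * x = 12 * 9
6x = 108
x = 108/6
x = 18

18


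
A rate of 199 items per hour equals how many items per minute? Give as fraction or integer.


Converting from per hour to per minute
Rate = 199 items per hour
Divide by 60: 199/60
= 199/60 items per minute

199/60


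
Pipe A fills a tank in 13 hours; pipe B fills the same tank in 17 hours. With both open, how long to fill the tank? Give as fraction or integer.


Rate of A = 1/13 job per hour
Rate of B = 1/17 job per hour
Combined rate = 1/13 + 1/17
Find common denominator: (17 + 13)/(13*17) = 30/221
Combined rate = 30/221 job per hour
Time together = 1 / (30/221) = 221/30 hours

221/30


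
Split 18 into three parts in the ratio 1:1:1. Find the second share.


Ratio = 1:1:1
Total parts = 1 + 1 + 1 = 3
Value per part = 18 / 3 = 6
First share = 1 * 6 = 6
Middle share = 1 * 6 = 6
Third share = 1 * 6 = 6

6


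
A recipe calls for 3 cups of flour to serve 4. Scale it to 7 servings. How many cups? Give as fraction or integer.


Original: 3 cups for 4 servings
Target servings = 7
Scaling factor = 7/4
New amount = 3 * 7/4
= 21/4
= 21/4 cups

21/4


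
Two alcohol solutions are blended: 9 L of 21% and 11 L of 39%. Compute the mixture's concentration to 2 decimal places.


Solute in mixture 1 = 21% of 9 L = 9*21/100 = 189/100 L
Solute in mixture 2 = 39% of 11 L = 11*39/100 = 429/100 L
Total solute = 189/100 + 429/100 = 309/50 L
Total volume = 9 + 11 = 20 L
Final concentration = 309/50/20 * 100 = 30.90%

30.90


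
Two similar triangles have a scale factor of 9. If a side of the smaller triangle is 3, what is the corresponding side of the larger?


Similar triangles have proportional sides
Scale factor = 9
Smaller side = 3
Corresponding larger side = 3 * 9
= 27

27


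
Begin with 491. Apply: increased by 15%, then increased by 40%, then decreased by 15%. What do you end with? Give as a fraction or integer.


Start: 491
Step 1: increase by 15% => multiply by 115/100
  491 * 115/100 = 11293/20
Step 2: increase by 40% => multiply by 140/100
  11293/20 * 140/100 = 79051/100
Step 3: decrease by 15% => multiply by 85/100
  79051/100 * 85/100 = 1343867/2000
Final value = 1343867/2000

1343867/2000


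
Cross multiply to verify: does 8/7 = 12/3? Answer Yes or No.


Cross multiply to check 8/7 = 12/3
Left cross product: 8 * 3 = 24
Right cross product: 7 * 12 = 84
24 != 84
Not equal, so proportions differ => No

No


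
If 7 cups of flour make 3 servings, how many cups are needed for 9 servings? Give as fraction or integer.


Original: 7 cups for 3 servings
Target servings = 9
Scaling factor = 9/3
New amount = 7 * 9/3
= 63/3
= 21 cups

21


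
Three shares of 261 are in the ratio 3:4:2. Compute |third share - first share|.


Total parts = 3 + 4 + 2 = 9
Value per part = 261 / 9 = 29
Shares: 3*29=87, 4*29=116, 2*29=58
Third share = 58, first share = 87
Difference = |58 - 87| = 29

29


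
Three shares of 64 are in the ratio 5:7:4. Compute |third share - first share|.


Total parts = 5 + 7 + 4 = 16
Value per part = 64 / 16 = 4
Shares: 5*4=20, 7*4=28, 4*4=16
Third share = 16, first share = 20
Difference = |16 - 20| = 4

4


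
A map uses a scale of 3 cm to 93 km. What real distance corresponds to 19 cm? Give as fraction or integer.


Map scale: 3 cm = 93 km
Measured distance on map = 19 cm
Set up proportion: 19 * 93 / 3
= 1767 / 3
= 589 km

589


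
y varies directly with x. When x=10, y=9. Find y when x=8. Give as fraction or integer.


Direct proportion: y = kx
Find k: k = 9/10 = 9/10
Compute y at x=8: y = 9/10 * 8
y = 36/5

36/5


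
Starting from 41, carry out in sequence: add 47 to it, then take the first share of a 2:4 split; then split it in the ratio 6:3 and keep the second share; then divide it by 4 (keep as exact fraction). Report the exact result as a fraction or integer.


Start with 41.
Step 1: Add 47: 41+47=88; split 2:4 first = 88*2/6 = 88/3
Step 2: Split 6:3, second share = 88/3 * 3/9 = 88/9
Step 3: Divide by 4: 88/9 / 4 = 22/9
Final result = 22/9

22/9


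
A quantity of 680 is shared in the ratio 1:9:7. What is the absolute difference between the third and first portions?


Total parts = 1 + 9 + 7 = 17
Value per part = 680 / 17 = 40
Shares: 1*40=40, 9*40=360, 7*40=280
Third share = 280, first share = 40
Difference = |280 - 40| = 240

240


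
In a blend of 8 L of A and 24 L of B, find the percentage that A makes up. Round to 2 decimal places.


Volume of A = 8 L
Volume of B = 24 L
Total volume = 8 + 24 = 32 L
Percentage of A = (8/32) * 100
= 25.00%

25.00


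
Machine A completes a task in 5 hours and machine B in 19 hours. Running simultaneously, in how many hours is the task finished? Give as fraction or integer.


Rate of A = 1/5 job per hour
Rate of B = 1/19 job per hour
Combined rate = 1/5 + 1/19
Find common denominator: (19 + 5)/(5*19) = 24/95
Combined rate = 24/95 job per hour
Time together = 1 / (24/95) = 95/24 hours

95/24


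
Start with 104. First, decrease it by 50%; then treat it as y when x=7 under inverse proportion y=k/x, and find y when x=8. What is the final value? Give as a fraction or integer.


Start with 104.
Step 1: Decrease by 50%: 104 * 50/100 = 52
Step 2: Inverse prop: k = (52)*7; new y = k/8 = 52*7/8 = 91/2
Final result = 91/2

91/2


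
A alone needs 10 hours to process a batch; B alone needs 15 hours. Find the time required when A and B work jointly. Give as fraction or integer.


Rate of A = 1/10 job per hour
Rate of B = 1/15 job per hour
Combined rate = 1/10 + 1/15
Find common denominator: (15 + 10)/(10*15) = 25/150
Combined rate = 1/6 job per hour
Time together = 1 / (1/6) = 6 hours

6


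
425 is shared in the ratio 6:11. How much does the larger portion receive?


Total parts = 6 + 11 = 17
Value per part = 425 / 17 = 25
First share = 6 * 25 = 150
Second share = 11 * 25 = 275
Larger share = 275

275


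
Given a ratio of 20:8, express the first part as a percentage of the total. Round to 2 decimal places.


Total parts = 20 + 8 = 28
First part fraction = 20/28
Percentage = (20/28) * 100
= 0.714286 * 100
= 71.43%

71.43


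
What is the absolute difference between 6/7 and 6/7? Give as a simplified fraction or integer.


Simplify: 6/7 = 6/7 and 6/7 = 6/7
Find common denominator: LCD = 7
Convert: 6/7 and 6/7
Difference = |6 - 6|/7 = 0/7
Simplified = 0

0


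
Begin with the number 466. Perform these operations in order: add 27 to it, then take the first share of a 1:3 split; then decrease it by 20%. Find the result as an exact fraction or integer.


Start with 466.
Step 1: Add 27: 466+27=493; split 1:3 first = 493*1/4 = 493/4
Step 2: Decrease by 20%: 493/4 * 80/100 = 493/5
Final result = 493/5

493/5


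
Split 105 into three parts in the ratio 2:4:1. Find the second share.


Ratio = 2:4:1
Total parts = 2 + 4 + 1 = 7
Value per part = 105 / 7 = 15
First share = 2 * 15 = 30
Middle share = 4 * 15 = 60
Third share = 1 * 15 = 15

60


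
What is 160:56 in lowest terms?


Find GCD(160, 56)
GCD = 8
Divide both by 8: 160/8 = 20, 56/8 = 7
Simplified ratio = 20:7

20:7


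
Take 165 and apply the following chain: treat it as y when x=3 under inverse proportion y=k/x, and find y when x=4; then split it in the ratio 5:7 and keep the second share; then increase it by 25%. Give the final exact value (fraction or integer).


Start with 165.
Step 1: Inverse prop: k = (165)*3; new y = k/4 = 165*3/4 = 495/4
Step 2: Split 5:7, second share = 495/4 * 7/12 = 1155/16
Step 3: Increase by 25%: 1155/16 * 125/100 = 5775/64
Final result = 5775/64

5775/64


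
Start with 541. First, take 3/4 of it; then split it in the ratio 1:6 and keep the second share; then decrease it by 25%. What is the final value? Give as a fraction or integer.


Start with 541.
Step 1: Take 3/4: 541 * 3/4 = 1623/4
Step 2: Split 1:6, second share = 1623/4 * 6/7 = 4869/14
Step 3: Decrease by 25%: 4869/14 * 75/100 = 14607/56
Final result = 14607/56

14607/56


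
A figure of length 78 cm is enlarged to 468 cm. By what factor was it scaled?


Original length = 78 cm
Scaled length = 468 cm
Scale factor = 468 / 78
= 6

6


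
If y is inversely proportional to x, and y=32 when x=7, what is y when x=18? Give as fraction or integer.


Inverse proportion: y = k/x
Find k: k = 7 * 32 = 224
Compute y at x=18: y = 224/18
y = 112/9

112/9


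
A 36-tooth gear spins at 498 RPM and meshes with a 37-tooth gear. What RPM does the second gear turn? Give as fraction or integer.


Gear ratio: teeth_A * RPM_A = teeth_B * RPM_B
36 * 498 = 37 * RPM_B
17928 = 37 * RPM_B
RPM_B = 17928 / 37
RPM_B = 17928/37

17928/37


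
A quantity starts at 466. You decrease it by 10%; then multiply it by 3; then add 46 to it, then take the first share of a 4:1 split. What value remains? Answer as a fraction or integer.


Start with 466.
Step 1: Decrease by 10%: 466 * 90/100 = 2097/5
Step 2: Multiply by 3: 2097/5 * 3 = 6291/5
Step 3: Add 46: 6291/5+46=6521/5; split 4:1 first = 6521/5*4/5 = 26084/25
Final result = 26084/25

26084/25


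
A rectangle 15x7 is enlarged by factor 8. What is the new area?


Original dimensions: 15 x 7
Enlargement factor = 8
New width = 15 * 8 = 120
New height = 7 * 8 = 56
New area = 120 * 56 = 6720

6720


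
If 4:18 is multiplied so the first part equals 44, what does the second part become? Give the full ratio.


Original ratio: 4:18
First term target: 44
Scale factor = 44 / 4 = 11
Multiply second term: 18 * 11 = 198
Equivalent ratio = 44:198

44:198
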